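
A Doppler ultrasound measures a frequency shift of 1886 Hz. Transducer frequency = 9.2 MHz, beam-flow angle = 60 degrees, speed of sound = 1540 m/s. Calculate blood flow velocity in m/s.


v = fd * c / (2 * f0 * cos(theta))
v = 1886 * 1540 / (2 * 9.2000e+06 * cos(60))
v = 0.3157 m/s


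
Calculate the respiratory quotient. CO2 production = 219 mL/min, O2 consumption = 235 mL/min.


RQ = VCO2 / VO2
RQ = 219 / 235
RQ = 0.9319


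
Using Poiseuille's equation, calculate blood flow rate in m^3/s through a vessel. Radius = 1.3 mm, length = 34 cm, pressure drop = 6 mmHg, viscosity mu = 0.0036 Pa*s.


Q = pi*r^4*dP / (8*mu*L)
r = 0.0013 m, L = 0.34 m
dP = 6 mmHg = 799.932 Pa
Q = 7.3300e-07 m^3/s


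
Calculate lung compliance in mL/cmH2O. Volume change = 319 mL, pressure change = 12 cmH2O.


C = dV / dP
C = 319 / 12
C = 26.58 mL/cmH2O


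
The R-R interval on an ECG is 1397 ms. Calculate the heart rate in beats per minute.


HR = 60 / RR_interval(s)
RR = 1397 ms = 1.397 s
HR = 60 / 1.397 = 42.95 bpm


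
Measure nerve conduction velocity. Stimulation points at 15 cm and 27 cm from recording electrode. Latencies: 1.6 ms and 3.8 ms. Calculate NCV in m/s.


Distance = (27 - 15) / 100 = 0.12 m
dt = (3.8 - 1.6) / 1000 = 0.0022 s
NCV = dist / dt = 54.55 m/s


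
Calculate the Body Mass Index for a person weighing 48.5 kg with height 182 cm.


BMI = weight / height^2
height = 182 cm = 1.82 m
BMI = 48.5 / 1.82^2
BMI = 14.64 kg/m^2


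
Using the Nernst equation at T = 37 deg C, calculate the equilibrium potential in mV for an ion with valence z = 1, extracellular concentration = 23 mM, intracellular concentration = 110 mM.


E = (RT/(zF)) * ln(C_out/C_in)
T = 37 + 273.15 = 310.15 K
E = (8.314 * 310.15 / (1 * 96485)) * ln(23/110)
E = -41.82 mV


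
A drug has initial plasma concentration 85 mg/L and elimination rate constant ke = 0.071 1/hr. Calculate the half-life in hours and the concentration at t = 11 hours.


t_half = ln(2) / ke = 0.693147 / 0.071 = 9.763 hr
C(t) = C0 * exp(-ke*t) = 85 * exp(-0.071*11)
C(11) = 38.93 mg/L


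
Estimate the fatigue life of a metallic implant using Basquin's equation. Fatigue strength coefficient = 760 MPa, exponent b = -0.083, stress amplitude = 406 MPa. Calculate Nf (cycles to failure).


sigma_a = sigma_f' * (2Nf)^b
2Nf = (sigma_a/sigma_f')^(1/b)
2Nf = (406/760)^(1/-0.083)
2Nf = 1907.9764
Nf = 954


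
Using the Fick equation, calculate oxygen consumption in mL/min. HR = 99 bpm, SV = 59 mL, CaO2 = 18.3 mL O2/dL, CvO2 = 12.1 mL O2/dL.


CO = HR*SV = 99*59/1000 = 5.841 L/min
a-v O2 diff = 18.3 - 12.1 = 6.2 mL/dL
VO2 = CO * (CaO2-CvO2) * 10 dL/L
VO2 = 5.841 * 6.2 * 10
VO2 = 362.1 mL/min


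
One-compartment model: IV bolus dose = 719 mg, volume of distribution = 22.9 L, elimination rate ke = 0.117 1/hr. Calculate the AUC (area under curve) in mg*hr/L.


C0 = Dose/Vd = 719/22.9 = 31.3974 mg/L
AUC = C0/ke = 31.3974/0.117
AUC = 268.4 mg*hr/L


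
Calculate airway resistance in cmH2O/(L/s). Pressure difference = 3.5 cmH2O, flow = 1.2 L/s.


R = dP / flow
R = 3.5 / 1.2
R = 2.917 cmH2O/(L/s)


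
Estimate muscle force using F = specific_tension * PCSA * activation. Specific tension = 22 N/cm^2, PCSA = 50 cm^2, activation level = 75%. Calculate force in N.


F = sigma * PCSA * activation
F = 22 * 50 * 0.75
F = 825 N


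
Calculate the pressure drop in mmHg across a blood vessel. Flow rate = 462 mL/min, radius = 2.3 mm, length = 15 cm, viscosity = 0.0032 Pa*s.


dP = 8*mu*L*Q / (pi*r^4)
Q = 462 mL/min = 7.7e-06 m^3/s
dP = 336.326 Pa = 336.326 / 133.322 mmHg = 2.523 mmHg


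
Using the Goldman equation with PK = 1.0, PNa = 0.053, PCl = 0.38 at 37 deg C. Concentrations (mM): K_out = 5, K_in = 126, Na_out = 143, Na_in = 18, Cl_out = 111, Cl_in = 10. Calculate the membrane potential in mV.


Vm = (RT/F)*ln((PK*Ko + PNa*Nao + PCl*Cli)/(PK*Ki + PNa*Nai + PCl*Clo))
Numer = 16.379, Denom = 169.134
Vm = -62.4 mV


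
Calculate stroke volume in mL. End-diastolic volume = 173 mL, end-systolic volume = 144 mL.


SV = EDV - ESV
SV = 173 - 144
SV = 29 mL


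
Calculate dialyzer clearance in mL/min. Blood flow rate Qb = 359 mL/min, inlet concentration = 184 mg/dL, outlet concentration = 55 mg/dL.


K = Qb * (Cb_in - Cb_out) / Cb_in
K = 359 * (184 - 55) / 184
K = 251.7 mL/min


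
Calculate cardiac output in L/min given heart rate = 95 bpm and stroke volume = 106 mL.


CO = HR * SV
CO = 95 * 106 / 1000
CO = 10.07 L/min


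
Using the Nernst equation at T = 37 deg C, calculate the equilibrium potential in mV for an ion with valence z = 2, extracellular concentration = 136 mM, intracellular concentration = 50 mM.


E = (RT/(zF)) * ln(C_out/C_in)
T = 37 + 273.15 = 310.15 K
E = (8.314 * 310.15 / (2 * 96485)) * ln(136/50)
E = 13.37 mV


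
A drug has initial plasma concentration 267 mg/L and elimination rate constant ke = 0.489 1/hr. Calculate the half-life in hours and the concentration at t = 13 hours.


t_half = ln(2) / ke = 0.693147 / 0.489 = 1.417 hr
C(t) = C0 * exp(-ke*t) = 267 * exp(-0.489*13)
C(13) = 0.4631 mg/L


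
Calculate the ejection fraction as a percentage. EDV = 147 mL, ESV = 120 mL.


SV = EDV - ESV = 147 - 120 = 27 mL
EF = SV/EDV * 100 = 27/147 * 100
EF = 18.37%


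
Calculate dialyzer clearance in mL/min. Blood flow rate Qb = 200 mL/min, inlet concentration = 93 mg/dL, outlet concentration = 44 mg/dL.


K = Qb * (Cb_in - Cb_out) / Cb_in
K = 200 * (93 - 44) / 93
K = 105.4 mL/min


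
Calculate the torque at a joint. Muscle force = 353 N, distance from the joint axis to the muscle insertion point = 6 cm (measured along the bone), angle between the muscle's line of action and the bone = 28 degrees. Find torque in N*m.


Torque = F * d * sin(theta)   (moment arm = d*sin(theta))
d = 6 cm = 0.06 m
Torque = 353 * 0.06 * sin(28)
Torque = 9.943 N*m


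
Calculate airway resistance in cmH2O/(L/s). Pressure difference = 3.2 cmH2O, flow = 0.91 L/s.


R = dP / flow
R = 3.2 / 0.91
R = 3.516 cmH2O/(L/s)


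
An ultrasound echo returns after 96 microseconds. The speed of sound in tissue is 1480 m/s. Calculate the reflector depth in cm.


depth = c * t / 2
t = 96 us = 9.6000e-05 s
depth = 1480 * 9.6000e-05 / 2
depth = 0.07104 m = 7.104 cm


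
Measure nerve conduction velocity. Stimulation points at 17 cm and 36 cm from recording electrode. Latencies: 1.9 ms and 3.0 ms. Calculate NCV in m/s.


Distance = (36 - 17) / 100 = 0.19 m
dt = (3.0 - 1.9) / 1000 = 0.0011 s
NCV = dist / dt = 172.7 m/s


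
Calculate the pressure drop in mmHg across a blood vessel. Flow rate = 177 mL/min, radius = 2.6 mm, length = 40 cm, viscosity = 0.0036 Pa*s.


dP = 8*mu*L*Q / (pi*r^4)
Q = 177 mL/min = 2.95e-06 m^3/s
dP = 236.718 Pa = 236.718 / 133.322 mmHg = 1.776 mmHg


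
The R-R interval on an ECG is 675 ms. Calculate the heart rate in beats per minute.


HR = 60 / RR_interval(s)
RR = 675 ms = 0.675 s
HR = 60 / 0.675 = 88.89 bpm


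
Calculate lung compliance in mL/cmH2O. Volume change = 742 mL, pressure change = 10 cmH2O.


C = dV / dP
C = 742 / 10
C = 74.2 mL/cmH2O


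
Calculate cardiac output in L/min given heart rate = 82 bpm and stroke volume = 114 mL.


CO = HR * SV
CO = 82 * 114 / 1000
CO = 9.348 L/min


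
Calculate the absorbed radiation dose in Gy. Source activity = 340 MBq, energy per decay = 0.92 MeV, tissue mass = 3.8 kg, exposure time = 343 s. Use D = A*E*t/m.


A = 340 MBq = 3.4000e+08 Bq
E = 0.92 MeV = 1.47384e-13 J
D = A*E*t/m = 3.4000e+08*1.47384e-13*343/3.8
D = 0.004523 Gy


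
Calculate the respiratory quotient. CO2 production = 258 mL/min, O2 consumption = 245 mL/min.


RQ = VCO2 / VO2
RQ = 258 / 245
RQ = 1.053


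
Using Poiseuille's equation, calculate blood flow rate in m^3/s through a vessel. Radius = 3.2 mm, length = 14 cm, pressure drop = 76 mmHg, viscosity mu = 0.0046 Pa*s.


Q = pi*r^4*dP / (8*mu*L)
r = 0.0032 m, L = 0.14 m
dP = 76 mmHg = 10132.472 Pa
Q = 6.4787e-04 m^3/s


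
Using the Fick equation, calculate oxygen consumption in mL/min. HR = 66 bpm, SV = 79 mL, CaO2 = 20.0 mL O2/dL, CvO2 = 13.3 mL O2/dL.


CO = HR*SV = 66*79/1000 = 5.214 L/min
a-v O2 diff = 20.0 - 13.3 = 6.7 mL/dL
VO2 = CO * (CaO2-CvO2) * 10 dL/L
VO2 = 5.214 * 6.7 * 10
VO2 = 349.3 mL/min


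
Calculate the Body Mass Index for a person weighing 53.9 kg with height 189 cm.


BMI = weight / height^2
height = 189 cm = 1.89 m
BMI = 53.9 / 1.89^2
BMI = 15.09 kg/m^2


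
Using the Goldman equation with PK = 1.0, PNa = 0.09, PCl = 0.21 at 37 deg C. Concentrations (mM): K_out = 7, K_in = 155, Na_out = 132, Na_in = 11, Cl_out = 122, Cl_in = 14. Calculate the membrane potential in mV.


Vm = (RT/F)*ln((PK*Ko + PNa*Nao + PCl*Cli)/(PK*Ki + PNa*Nai + PCl*Clo))
Numer = 21.82, Denom = 181.61
Vm = -56.63 mV


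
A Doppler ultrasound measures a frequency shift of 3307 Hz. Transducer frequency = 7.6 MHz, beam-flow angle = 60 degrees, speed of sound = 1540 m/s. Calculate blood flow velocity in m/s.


v = fd * c / (2 * f0 * cos(theta))
v = 3307 * 1540 / (2 * 7.6000e+06 * cos(60))
v = 0.6701 m/s


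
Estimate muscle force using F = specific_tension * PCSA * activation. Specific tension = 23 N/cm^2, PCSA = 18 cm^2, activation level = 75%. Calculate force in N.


F = sigma * PCSA * activation
F = 23 * 18 * 0.75
F = 310.5 N


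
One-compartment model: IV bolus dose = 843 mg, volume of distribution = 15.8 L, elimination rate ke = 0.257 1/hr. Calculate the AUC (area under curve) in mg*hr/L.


C0 = Dose/Vd = 843/15.8 = 53.3544 mg/L
AUC = C0/ke = 53.3544/0.257
AUC = 207.6 mg*hr/L


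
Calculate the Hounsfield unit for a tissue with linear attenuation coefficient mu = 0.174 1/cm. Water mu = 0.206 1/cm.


HU = ((mu_tissue - mu_water) / mu_water) * 1000
HU = ((0.174 - 0.206) / 0.206) * 1000
HU = -155.3


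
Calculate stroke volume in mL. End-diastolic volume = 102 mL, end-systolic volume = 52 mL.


SV = EDV - ESV
SV = 102 - 52
SV = 50 mL


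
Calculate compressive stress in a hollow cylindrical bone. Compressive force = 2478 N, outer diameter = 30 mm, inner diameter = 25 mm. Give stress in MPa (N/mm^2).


A = pi*(r_o^2 - r_i^2)
r_o = 15 mm, r_i = 12.5 mm
A = 215.984 mm^2
sigma = F/A = 2478 / 215.984
sigma = 11.47 MPa


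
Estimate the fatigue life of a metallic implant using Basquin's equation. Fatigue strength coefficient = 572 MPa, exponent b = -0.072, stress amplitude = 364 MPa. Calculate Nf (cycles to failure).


sigma_a = sigma_f' * (2Nf)^b
2Nf = (sigma_a/sigma_f')^(1/b)
2Nf = (364/572)^(1/-0.072)
2Nf = 532.49375
Nf = 266.2


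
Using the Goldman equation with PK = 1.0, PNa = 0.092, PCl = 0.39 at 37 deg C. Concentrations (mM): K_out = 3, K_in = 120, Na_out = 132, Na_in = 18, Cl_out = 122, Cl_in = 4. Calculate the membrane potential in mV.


Vm = (RT/F)*ln((PK*Ko + PNa*Nao + PCl*Cli)/(PK*Ki + PNa*Nai + PCl*Clo))
Numer = 16.704, Denom = 169.236
Vm = -61.89 mV


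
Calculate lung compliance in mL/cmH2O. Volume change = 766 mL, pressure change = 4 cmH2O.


C = dV / dP
C = 766 / 4
C = 191.5 mL/cmH2O


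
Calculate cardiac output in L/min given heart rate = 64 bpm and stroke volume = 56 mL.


CO = HR * SV
CO = 64 * 56 / 1000
CO = 3.584 L/min


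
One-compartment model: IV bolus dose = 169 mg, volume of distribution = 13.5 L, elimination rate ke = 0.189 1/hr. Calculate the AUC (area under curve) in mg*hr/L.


C0 = Dose/Vd = 169/13.5 = 12.5185 mg/L
AUC = C0/ke = 12.5185/0.189
AUC = 66.24 mg*hr/L


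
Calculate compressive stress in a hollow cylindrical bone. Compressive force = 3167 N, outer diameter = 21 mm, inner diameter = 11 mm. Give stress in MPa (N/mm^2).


A = pi*(r_o^2 - r_i^2)
r_o = 10.5 mm, r_i = 5.5 mm
A = 251.327 mm^2
sigma = F/A = 3167 / 251.327
sigma = 12.6 MPa


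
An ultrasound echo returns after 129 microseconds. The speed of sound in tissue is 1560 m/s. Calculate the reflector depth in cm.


depth = c * t / 2
t = 129 us = 1.2900e-04 s
depth = 1560 * 1.2900e-04 / 2
depth = 0.10062 m = 10.062 cm


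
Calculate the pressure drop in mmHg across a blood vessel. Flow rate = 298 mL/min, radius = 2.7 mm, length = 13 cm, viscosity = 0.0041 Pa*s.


dP = 8*mu*L*Q / (pi*r^4)
Q = 298 mL/min = 4.96667e-06 m^3/s
dP = 126.846 Pa = 126.846 / 133.322 mmHg = 0.9514 mmHg


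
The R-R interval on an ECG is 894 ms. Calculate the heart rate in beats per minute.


HR = 60 / RR_interval(s)
RR = 894 ms = 0.894 s
HR = 60 / 0.894 = 67.11 bpm


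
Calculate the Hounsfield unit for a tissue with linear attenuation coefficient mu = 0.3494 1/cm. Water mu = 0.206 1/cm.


HU = ((mu_tissue - mu_water) / mu_water) * 1000
HU = ((0.3494 - 0.206) / 0.206) * 1000
HU = 696.1


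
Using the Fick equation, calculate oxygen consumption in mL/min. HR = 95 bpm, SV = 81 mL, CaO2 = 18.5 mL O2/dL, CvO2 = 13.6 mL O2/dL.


CO = HR*SV = 95*81/1000 = 7.695 L/min
a-v O2 diff = 18.5 - 13.6 = 4.9 mL/dL
VO2 = CO * (CaO2-CvO2) * 10 dL/L
VO2 = 7.695 * 4.9 * 10
VO2 = 377.1 mL/min


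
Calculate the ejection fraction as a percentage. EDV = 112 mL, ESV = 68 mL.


SV = EDV - ESV = 112 - 68 = 44 mL
EF = SV/EDV * 100 = 44/112 * 100
EF = 39.29%


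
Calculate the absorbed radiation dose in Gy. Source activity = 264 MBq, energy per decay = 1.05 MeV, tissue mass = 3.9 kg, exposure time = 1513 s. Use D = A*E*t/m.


A = 264 MBq = 2.6400e+08 Bq
E = 1.05 MeV = 1.6821e-13 J
D = A*E*t/m = 2.6400e+08*1.6821e-13*1513/3.9
D = 0.01723 Gy


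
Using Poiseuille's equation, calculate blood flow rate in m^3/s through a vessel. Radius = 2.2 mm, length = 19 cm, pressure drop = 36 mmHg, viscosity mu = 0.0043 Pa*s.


Q = pi*r^4*dP / (8*mu*L)
r = 0.0022 m, L = 0.19 m
dP = 36 mmHg = 4799.592 Pa
Q = 5.4042e-05 m^3/s


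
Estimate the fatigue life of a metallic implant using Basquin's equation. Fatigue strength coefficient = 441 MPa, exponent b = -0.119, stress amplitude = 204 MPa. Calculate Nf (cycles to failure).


sigma_a = sigma_f' * (2Nf)^b
2Nf = (sigma_a/sigma_f')^(1/b)
2Nf = (204/441)^(1/-0.119)
2Nf = 650.90282
Nf = 325.5


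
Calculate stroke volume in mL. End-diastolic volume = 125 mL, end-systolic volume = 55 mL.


SV = EDV - ESV
SV = 125 - 55
SV = 70 mL


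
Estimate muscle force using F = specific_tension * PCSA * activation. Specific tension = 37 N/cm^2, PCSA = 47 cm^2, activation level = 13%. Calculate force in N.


F = sigma * PCSA * activation
F = 37 * 47 * 0.13
F = 226.1 N


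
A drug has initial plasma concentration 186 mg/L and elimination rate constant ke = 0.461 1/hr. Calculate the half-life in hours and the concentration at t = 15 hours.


t_half = ln(2) / ke = 0.693147 / 0.461 = 1.504 hr
C(t) = C0 * exp(-ke*t) = 186 * exp(-0.461*15)
C(15) = 0.1847 mg/L


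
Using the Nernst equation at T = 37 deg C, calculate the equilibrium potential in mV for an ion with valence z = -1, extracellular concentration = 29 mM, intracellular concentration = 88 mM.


E = (RT/(zF)) * ln(C_out/C_in)
T = 37 + 273.15 = 310.15 K
E = (8.314 * 310.15 / (-1 * 96485)) * ln(29/88)
E = 29.67 mV


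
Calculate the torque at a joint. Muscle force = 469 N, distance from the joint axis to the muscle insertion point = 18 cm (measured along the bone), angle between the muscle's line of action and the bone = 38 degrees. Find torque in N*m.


Torque = F * d * sin(theta)   (moment arm = d*sin(theta))
d = 18 cm = 0.18 m
Torque = 469 * 0.18 * sin(38)
Torque = 51.97 N*m


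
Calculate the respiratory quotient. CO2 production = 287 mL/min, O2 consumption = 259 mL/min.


RQ = VCO2 / VO2
RQ = 287 / 259
RQ = 1.108


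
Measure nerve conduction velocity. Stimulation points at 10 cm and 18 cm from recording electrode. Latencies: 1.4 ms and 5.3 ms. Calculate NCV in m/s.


Distance = (18 - 10) / 100 = 0.08 m
dt = (5.3 - 1.4) / 1000 = 0.0039 s
NCV = dist / dt = 20.51 m/s


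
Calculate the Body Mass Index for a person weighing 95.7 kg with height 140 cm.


BMI = weight / height^2
height = 140 cm = 1.4 m
BMI = 95.7 / 1.4^2
BMI = 48.83 kg/m^2


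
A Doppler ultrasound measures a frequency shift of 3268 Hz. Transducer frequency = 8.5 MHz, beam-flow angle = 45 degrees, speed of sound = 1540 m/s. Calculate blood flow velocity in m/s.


v = fd * c / (2 * f0 * cos(theta))
v = 3268 * 1540 / (2 * 8.5000e+06 * cos(45))
v = 0.4187 m/s


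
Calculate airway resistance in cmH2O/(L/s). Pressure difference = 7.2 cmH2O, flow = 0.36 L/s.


R = dP / flow
R = 7.2 / 0.36
R = 20 cmH2O/(L/s)


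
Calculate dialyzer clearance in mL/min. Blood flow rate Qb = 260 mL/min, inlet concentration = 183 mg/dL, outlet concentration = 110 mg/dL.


K = Qb * (Cb_in - Cb_out) / Cb_in
K = 260 * (183 - 110) / 183
K = 103.7 mL/min


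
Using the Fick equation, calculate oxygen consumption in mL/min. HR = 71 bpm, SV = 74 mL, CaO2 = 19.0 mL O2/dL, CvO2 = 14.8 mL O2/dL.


CO = HR*SV = 71*74/1000 = 5.254 L/min
a-v O2 diff = 19.0 - 14.8 = 4.2 mL/dL
VO2 = CO * (CaO2-CvO2) * 10 dL/L
VO2 = 5.254 * 4.2 * 10
VO2 = 220.7 mL/min


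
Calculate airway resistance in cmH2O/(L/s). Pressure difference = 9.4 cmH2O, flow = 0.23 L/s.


R = dP / flow
R = 9.4 / 0.23
R = 40.87 cmH2O/(L/s)


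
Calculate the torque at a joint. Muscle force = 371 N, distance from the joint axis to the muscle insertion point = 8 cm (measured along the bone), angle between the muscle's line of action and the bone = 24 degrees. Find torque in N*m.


Torque = F * d * sin(theta)   (moment arm = d*sin(theta))
d = 8 cm = 0.08 m
Torque = 371 * 0.08 * sin(24)
Torque = 12.07 N*m


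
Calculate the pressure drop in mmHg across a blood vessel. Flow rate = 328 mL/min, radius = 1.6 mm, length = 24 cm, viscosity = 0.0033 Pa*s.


dP = 8*mu*L*Q / (pi*r^4)
Q = 328 mL/min = 5.46667e-06 m^3/s
dP = 1682.32 Pa = 1682.32 / 133.322 mmHg = 12.62 mmHg


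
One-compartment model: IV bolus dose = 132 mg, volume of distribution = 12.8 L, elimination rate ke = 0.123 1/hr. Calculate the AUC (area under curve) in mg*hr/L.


C0 = Dose/Vd = 132/12.8 = 10.3125 mg/L
AUC = C0/ke = 10.3125/0.123
AUC = 83.84 mg*hr/L


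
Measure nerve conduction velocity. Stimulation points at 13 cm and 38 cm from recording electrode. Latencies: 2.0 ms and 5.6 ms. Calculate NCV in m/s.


Distance = (38 - 13) / 100 = 0.25 m
dt = (5.6 - 2.0) / 1000 = 0.0036 s
NCV = dist / dt = 69.44 m/s


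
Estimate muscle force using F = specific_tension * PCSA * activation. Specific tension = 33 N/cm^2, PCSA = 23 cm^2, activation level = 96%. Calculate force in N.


F = sigma * PCSA * activation
F = 33 * 23 * 0.96
F = 728.6 N


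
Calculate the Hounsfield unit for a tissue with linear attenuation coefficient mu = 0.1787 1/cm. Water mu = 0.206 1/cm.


HU = ((mu_tissue - mu_water) / mu_water) * 1000
HU = ((0.1787 - 0.206) / 0.206) * 1000
HU = -132.5


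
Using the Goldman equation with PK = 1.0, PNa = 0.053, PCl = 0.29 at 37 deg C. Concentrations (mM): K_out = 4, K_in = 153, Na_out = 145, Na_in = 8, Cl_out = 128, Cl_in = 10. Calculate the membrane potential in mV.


Vm = (RT/F)*ln((PK*Ko + PNa*Nao + PCl*Cli)/(PK*Ki + PNa*Nai + PCl*Clo))
Numer = 14.585, Denom = 190.544
Vm = -68.68 mV


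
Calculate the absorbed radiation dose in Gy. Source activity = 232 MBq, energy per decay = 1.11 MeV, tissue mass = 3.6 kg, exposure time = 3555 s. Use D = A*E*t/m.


A = 232 MBq = 2.3200e+08 Bq
E = 1.11 MeV = 1.77822e-13 J
D = A*E*t/m = 2.3200e+08*1.77822e-13*3555/3.6
D = 0.04074 Gy


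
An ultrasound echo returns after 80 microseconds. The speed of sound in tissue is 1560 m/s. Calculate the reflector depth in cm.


depth = c * t / 2
t = 80 us = 8.0000e-05 s
depth = 1560 * 8.0000e-05 / 2
depth = 0.0624 m = 6.24 cm


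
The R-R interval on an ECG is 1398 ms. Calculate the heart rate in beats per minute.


HR = 60 / RR_interval(s)
RR = 1398 ms = 1.398 s
HR = 60 / 1.398 = 42.92 bpm


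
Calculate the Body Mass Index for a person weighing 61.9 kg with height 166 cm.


BMI = weight / height^2
height = 166 cm = 1.66 m
BMI = 61.9 / 1.66^2
BMI = 22.46 kg/m^2


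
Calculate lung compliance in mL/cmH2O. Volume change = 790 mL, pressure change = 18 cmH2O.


C = dV / dP
C = 790 / 18
C = 43.89 mL/cmH2O


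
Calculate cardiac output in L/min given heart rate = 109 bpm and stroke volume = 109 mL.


CO = HR * SV
CO = 109 * 109 / 1000
CO = 11.88 L/min


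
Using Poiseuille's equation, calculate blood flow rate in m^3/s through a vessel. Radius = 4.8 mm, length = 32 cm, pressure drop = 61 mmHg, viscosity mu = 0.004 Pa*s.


Q = pi*r^4*dP / (8*mu*L)
r = 0.0048 m, L = 0.32 m
dP = 61 mmHg = 8132.642 Pa
Q = 0.001324 m^3/s


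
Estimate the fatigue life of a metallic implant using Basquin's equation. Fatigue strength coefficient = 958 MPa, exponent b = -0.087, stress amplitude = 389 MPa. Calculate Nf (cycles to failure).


sigma_a = sigma_f' * (2Nf)^b
2Nf = (sigma_a/sigma_f')^(1/b)
2Nf = (389/958)^(1/-0.087)
2Nf = 31552.474
Nf = 1.578e+04


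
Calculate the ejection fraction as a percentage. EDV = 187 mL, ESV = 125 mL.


SV = EDV - ESV = 187 - 125 = 62 mL
EF = SV/EDV * 100 = 62/187 * 100
EF = 33.16%


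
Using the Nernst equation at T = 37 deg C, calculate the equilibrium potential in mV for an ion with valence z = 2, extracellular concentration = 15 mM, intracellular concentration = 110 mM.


E = (RT/(zF)) * ln(C_out/C_in)
T = 37 + 273.15 = 310.15 K
E = (8.314 * 310.15 / (2 * 96485)) * ln(15/110)
E = -26.62 mV


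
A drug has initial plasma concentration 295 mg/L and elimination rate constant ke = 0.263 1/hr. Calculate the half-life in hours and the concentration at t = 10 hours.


t_half = ln(2) / ke = 0.693147 / 0.263 = 2.636 hr
C(t) = C0 * exp(-ke*t) = 295 * exp(-0.263*10)
C(10) = 21.26 mg/L


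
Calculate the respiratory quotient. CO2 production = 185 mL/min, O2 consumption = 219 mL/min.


RQ = VCO2 / VO2
RQ = 185 / 219
RQ = 0.8447


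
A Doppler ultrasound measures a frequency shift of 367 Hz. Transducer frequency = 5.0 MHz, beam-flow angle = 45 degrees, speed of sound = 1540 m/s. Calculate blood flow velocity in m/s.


v = fd * c / (2 * f0 * cos(theta))
v = 367 * 1540 / (2 * 5.0000e+06 * cos(45))
v = 0.07993 m/s


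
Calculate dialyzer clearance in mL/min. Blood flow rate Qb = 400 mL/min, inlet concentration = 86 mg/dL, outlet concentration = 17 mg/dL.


K = Qb * (Cb_in - Cb_out) / Cb_in
K = 400 * (86 - 17) / 86
K = 320.9 mL/min


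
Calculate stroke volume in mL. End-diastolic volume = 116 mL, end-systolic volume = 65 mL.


SV = EDV - ESV
SV = 116 - 65
SV = 51 mL


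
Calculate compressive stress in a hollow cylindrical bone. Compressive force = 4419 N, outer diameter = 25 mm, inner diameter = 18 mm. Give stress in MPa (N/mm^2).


A = pi*(r_o^2 - r_i^2)
r_o = 12.5 mm, r_i = 9 mm
A = 236.405 mm^2
sigma = F/A = 4419 / 236.405
sigma = 18.69 MPa


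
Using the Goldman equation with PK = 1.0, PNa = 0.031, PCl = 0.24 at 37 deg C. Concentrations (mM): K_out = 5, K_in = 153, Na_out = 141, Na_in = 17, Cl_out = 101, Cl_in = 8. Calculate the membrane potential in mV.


Vm = (RT/F)*ln((PK*Ko + PNa*Nao + PCl*Cli)/(PK*Ki + PNa*Nai + PCl*Clo))
Numer = 11.291, Denom = 177.767
Vm = -73.67 mV


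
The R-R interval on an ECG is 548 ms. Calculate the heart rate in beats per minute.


HR = 60 / RR_interval(s)
RR = 548 ms = 0.548 s
HR = 60 / 0.548 = 109.5 bpm


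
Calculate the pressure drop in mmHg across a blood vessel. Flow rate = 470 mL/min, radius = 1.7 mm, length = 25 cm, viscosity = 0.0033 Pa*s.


dP = 8*mu*L*Q / (pi*r^4)
Q = 470 mL/min = 7.83333e-06 m^3/s
dP = 1970.36 Pa = 1970.36 / 133.322 mmHg = 14.78 mmHg


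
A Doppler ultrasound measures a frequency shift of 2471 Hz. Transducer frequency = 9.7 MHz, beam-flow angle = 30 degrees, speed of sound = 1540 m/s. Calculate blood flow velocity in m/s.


v = fd * c / (2 * f0 * cos(theta))
v = 2471 * 1540 / (2 * 9.7000e+06 * cos(30))
v = 0.2265 m/s


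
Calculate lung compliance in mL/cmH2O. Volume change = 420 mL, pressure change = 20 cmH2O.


C = dV / dP
C = 420 / 20
C = 21 mL/cmH2O


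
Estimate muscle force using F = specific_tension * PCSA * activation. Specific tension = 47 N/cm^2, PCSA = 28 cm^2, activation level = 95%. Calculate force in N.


F = sigma * PCSA * activation
F = 47 * 28 * 0.95
F = 1250 N


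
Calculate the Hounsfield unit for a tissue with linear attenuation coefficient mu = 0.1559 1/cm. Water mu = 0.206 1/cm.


HU = ((mu_tissue - mu_water) / mu_water) * 1000
HU = ((0.1559 - 0.206) / 0.206) * 1000
HU = -243.2


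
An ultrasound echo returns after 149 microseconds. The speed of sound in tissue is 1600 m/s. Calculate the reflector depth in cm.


depth = c * t / 2
t = 149 us = 1.4900e-04 s
depth = 1600 * 1.4900e-04 / 2
depth = 0.1192 m = 11.92 cm


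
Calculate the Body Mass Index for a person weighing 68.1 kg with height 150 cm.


BMI = weight / height^2
height = 150 cm = 1.5 m
BMI = 68.1 / 1.5^2
BMI = 30.27 kg/m^2


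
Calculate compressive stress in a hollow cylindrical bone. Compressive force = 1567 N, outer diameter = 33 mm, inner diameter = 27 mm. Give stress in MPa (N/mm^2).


A = pi*(r_o^2 - r_i^2)
r_o = 16.5 mm, r_i = 13.5 mm
A = 282.743 mm^2
sigma = F/A = 1567 / 282.743
sigma = 5.542 MPa


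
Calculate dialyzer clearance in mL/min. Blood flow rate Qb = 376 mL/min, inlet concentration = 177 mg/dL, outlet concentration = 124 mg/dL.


K = Qb * (Cb_in - Cb_out) / Cb_in
K = 376 * (177 - 124) / 177
K = 112.6 mL/min


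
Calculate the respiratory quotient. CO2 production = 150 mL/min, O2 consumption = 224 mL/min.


RQ = VCO2 / VO2
RQ = 150 / 224
RQ = 0.6696


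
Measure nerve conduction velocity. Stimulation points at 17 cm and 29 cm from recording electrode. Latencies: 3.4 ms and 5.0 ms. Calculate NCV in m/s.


Distance = (29 - 17) / 100 = 0.12 m
dt = (5.0 - 3.4) / 1000 = 0.0016 s
NCV = dist / dt = 75 m/s


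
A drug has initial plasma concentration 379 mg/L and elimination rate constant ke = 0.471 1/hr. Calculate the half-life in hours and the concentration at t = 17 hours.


t_half = ln(2) / ke = 0.693147 / 0.471 = 1.472 hr
C(t) = C0 * exp(-ke*t) = 379 * exp(-0.471*17)
C(17) = 0.1263 mg/L


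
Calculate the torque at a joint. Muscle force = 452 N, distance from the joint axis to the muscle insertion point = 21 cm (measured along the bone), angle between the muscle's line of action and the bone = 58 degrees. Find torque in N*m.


Torque = F * d * sin(theta)   (moment arm = d*sin(theta))
d = 21 cm = 0.21 m
Torque = 452 * 0.21 * sin(58)
Torque = 80.5 N*m


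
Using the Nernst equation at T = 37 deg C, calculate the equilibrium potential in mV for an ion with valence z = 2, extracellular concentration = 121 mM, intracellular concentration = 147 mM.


E = (RT/(zF)) * ln(C_out/C_in)
T = 37 + 273.15 = 310.15 K
E = (8.314 * 310.15 / (2 * 96485)) * ln(121/147)
E = -2.601 mV


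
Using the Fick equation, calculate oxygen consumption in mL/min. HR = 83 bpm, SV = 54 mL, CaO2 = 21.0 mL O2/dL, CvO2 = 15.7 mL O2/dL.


CO = HR*SV = 83*54/1000 = 4.482 L/min
a-v O2 diff = 21.0 - 15.7 = 5.3 mL/dL
VO2 = CO * (CaO2-CvO2) * 10 dL/L
VO2 = 4.482 * 5.3 * 10
VO2 = 237.5 mL/min


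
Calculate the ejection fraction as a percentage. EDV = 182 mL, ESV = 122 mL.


SV = EDV - ESV = 182 - 122 = 60 mL
EF = SV/EDV * 100 = 60/182 * 100
EF = 32.97%


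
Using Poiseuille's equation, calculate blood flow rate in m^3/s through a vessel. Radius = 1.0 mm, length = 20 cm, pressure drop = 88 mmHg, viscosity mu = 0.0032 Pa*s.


Q = pi*r^4*dP / (8*mu*L)
r = 0.001 m, L = 0.2 m
dP = 88 mmHg = 11732.336 Pa
Q = 7.1989e-06 m^3/s


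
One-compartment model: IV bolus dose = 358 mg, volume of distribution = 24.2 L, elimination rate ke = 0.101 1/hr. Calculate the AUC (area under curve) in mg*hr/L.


C0 = Dose/Vd = 358/24.2 = 14.7934 mg/L
AUC = C0/ke = 14.7934/0.101
AUC = 146.5 mg*hr/L


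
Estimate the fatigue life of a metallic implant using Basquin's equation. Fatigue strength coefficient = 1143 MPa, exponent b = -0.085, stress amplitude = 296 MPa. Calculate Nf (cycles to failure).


sigma_a = sigma_f' * (2Nf)^b
2Nf = (sigma_a/sigma_f')^(1/b)
2Nf = (296/1143)^(1/-0.085)
2Nf = 7998238.4
Nf = 3.9991e+06


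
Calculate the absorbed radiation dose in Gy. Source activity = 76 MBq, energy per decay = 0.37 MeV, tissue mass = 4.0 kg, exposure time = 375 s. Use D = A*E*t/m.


A = 76 MBq = 7.6000e+07 Bq
E = 0.37 MeV = 5.9274e-14 J
D = A*E*t/m = 7.6000e+07*5.9274e-14*375/4.0
D = 4.2233e-04 Gy


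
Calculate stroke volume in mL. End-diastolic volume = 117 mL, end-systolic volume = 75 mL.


SV = EDV - ESV
SV = 117 - 75
SV = 42 mL


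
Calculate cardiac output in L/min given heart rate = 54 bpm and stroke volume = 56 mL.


CO = HR * SV
CO = 54 * 56 / 1000
CO = 3.024 L/min


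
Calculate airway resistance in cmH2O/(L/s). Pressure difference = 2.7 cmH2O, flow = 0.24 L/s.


R = dP / flow
R = 2.7 / 0.24
R = 11.25 cmH2O/(L/s)


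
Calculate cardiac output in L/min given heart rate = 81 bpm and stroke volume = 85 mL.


CO = HR * SV
CO = 81 * 85 / 1000
CO = 6.885 L/min


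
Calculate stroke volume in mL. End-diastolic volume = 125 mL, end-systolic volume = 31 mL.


SV = EDV - ESV
SV = 125 - 31
SV = 94 mL


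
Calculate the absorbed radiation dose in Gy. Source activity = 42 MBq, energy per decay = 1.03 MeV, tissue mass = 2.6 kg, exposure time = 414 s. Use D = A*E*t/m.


A = 42 MBq = 4.2000e+07 Bq
E = 1.03 MeV = 1.65006e-13 J
D = A*E*t/m = 4.2000e+07*1.65006e-13*414/2.6
D = 0.001104 Gy


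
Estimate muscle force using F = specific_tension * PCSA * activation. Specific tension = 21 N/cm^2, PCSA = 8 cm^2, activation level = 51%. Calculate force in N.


F = sigma * PCSA * activation
F = 21 * 8 * 0.51
F = 85.68 N


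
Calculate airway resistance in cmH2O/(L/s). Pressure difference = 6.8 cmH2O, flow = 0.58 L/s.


R = dP / flow
R = 6.8 / 0.58
R = 11.72 cmH2O/(L/s)


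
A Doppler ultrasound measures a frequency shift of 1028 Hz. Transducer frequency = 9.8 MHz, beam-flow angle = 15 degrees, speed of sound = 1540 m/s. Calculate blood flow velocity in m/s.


v = fd * c / (2 * f0 * cos(theta))
v = 1028 * 1540 / (2 * 9.8000e+06 * cos(15))
v = 0.08362 m/s


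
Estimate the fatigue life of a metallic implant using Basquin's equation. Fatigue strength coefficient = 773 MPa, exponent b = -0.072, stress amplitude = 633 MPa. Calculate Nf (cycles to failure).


sigma_a = sigma_f' * (2Nf)^b
2Nf = (sigma_a/sigma_f')^(1/b)
2Nf = (633/773)^(1/-0.072)
2Nf = 16.040549
Nf = 8.02


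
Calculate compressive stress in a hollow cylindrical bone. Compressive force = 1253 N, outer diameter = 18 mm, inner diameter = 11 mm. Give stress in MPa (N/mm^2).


A = pi*(r_o^2 - r_i^2)
r_o = 9 mm, r_i = 5.5 mm
A = 159.436 mm^2
sigma = F/A = 1253 / 159.436
sigma = 7.859 MPa


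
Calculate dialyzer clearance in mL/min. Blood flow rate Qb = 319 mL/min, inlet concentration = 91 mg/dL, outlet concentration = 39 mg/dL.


K = Qb * (Cb_in - Cb_out) / Cb_in
K = 319 * (91 - 39) / 91
K = 182.3 mL/min


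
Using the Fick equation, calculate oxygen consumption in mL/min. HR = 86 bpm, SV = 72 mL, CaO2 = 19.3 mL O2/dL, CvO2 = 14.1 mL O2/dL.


CO = HR*SV = 86*72/1000 = 6.192 L/min
a-v O2 diff = 19.3 - 14.1 = 5.2 mL/dL
VO2 = CO * (CaO2-CvO2) * 10 dL/L
VO2 = 6.192 * 5.2 * 10
VO2 = 322 mL/min


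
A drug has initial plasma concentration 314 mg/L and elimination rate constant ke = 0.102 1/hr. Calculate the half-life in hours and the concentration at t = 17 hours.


t_half = ln(2) / ke = 0.693147 / 0.102 = 6.796 hr
C(t) = C0 * exp(-ke*t) = 314 * exp(-0.102*17)
C(17) = 55.45 mg/L


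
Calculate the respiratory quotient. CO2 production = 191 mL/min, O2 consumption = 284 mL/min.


RQ = VCO2 / VO2
RQ = 191 / 284
RQ = 0.6725


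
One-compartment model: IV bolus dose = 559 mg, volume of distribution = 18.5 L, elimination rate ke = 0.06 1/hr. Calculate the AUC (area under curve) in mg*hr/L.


C0 = Dose/Vd = 559/18.5 = 30.2162 mg/L
AUC = C0/ke = 30.2162/0.06
AUC = 503.6 mg*hr/L


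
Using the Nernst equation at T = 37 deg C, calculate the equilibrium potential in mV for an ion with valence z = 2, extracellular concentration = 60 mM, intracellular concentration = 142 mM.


E = (RT/(zF)) * ln(C_out/C_in)
T = 37 + 273.15 = 310.15 K
E = (8.314 * 310.15 / (2 * 96485)) * ln(60/142)
E = -11.51 mV


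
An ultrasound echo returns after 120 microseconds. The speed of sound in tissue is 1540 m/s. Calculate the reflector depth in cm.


depth = c * t / 2
t = 120 us = 1.2000e-04 s
depth = 1540 * 1.2000e-04 / 2
depth = 0.0924 m = 9.24 cm


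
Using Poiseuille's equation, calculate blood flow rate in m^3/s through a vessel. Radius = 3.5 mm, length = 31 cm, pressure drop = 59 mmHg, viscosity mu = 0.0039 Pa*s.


Q = pi*r^4*dP / (8*mu*L)
r = 0.0035 m, L = 0.31 m
dP = 59 mmHg = 7865.998 Pa
Q = 3.8341e-04 m^3/s


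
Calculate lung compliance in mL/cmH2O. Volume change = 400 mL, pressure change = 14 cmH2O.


C = dV / dP
C = 400 / 14
C = 28.57 mL/cmH2O


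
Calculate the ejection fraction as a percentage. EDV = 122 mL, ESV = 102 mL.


SV = EDV - ESV = 122 - 102 = 20 mL
EF = SV/EDV * 100 = 20/122 * 100
EF = 16.39%


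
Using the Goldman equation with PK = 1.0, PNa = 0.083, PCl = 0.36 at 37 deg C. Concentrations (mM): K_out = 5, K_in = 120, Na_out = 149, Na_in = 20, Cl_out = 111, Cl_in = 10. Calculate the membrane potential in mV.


Vm = (RT/F)*ln((PK*Ko + PNa*Nao + PCl*Cli)/(PK*Ki + PNa*Nai + PCl*Clo))
Numer = 20.967, Denom = 161.62
Vm = -54.58 mV


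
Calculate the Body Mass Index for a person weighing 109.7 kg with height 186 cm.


BMI = weight / height^2
height = 186 cm = 1.86 m
BMI = 109.7 / 1.86^2
BMI = 31.71 kg/m^2


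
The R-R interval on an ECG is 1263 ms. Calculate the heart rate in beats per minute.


HR = 60 / RR_interval(s)
RR = 1263 ms = 1.263 s
HR = 60 / 1.263 = 47.51 bpm


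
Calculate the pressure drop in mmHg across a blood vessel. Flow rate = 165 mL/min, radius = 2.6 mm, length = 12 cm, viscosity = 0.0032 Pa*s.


dP = 8*mu*L*Q / (pi*r^4)
Q = 165 mL/min = 2.75e-06 m^3/s
dP = 58.8451 Pa = 58.8451 / 133.322 mmHg = 0.4414 mmHg


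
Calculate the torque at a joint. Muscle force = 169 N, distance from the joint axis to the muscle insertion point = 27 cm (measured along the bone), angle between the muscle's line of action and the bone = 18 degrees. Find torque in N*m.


Torque = F * d * sin(theta)   (moment arm = d*sin(theta))
d = 27 cm = 0.27 m
Torque = 169 * 0.27 * sin(18)
Torque = 14.1 N*m


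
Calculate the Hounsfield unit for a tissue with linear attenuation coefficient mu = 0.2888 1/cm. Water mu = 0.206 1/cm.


HU = ((mu_tissue - mu_water) / mu_water) * 1000
HU = ((0.2888 - 0.206) / 0.206) * 1000
HU = 401.9


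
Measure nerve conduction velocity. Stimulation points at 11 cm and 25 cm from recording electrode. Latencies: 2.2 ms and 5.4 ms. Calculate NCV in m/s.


Distance = (25 - 11) / 100 = 0.14 m
dt = (5.4 - 2.2) / 1000 = 0.0032 s
NCV = dist / dt = 43.75 m/s


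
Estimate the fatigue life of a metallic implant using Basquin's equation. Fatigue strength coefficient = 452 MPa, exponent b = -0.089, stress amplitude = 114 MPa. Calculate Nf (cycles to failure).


sigma_a = sigma_f' * (2Nf)^b
2Nf = (sigma_a/sigma_f')^(1/b)
2Nf = (114/452)^(1/-0.089)
2Nf = 5268969.2
Nf = 2.6345e+06


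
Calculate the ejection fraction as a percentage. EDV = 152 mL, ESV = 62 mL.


SV = EDV - ESV = 152 - 62 = 90 mL
EF = SV/EDV * 100 = 90/152 * 100
EF = 59.21%


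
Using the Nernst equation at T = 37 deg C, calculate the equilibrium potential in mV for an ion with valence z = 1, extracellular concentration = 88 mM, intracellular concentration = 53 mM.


E = (RT/(zF)) * ln(C_out/C_in)
T = 37 + 273.15 = 310.15 K
E = (8.314 * 310.15 / (1 * 96485)) * ln(88/53)
E = 13.55 mV


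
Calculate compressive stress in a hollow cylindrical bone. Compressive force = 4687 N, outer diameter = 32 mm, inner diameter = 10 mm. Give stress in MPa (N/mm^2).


A = pi*(r_o^2 - r_i^2)
r_o = 16 mm, r_i = 5 mm
A = 725.708 mm^2
sigma = F/A = 4687 / 725.708
sigma = 6.459 MPa


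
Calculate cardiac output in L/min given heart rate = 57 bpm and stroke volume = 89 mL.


CO = HR * SV
CO = 57 * 89 / 1000
CO = 5.073 L/min


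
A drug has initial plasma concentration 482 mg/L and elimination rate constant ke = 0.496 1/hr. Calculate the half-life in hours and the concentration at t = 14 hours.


t_half = ln(2) / ke = 0.693147 / 0.496 = 1.397 hr
C(t) = C0 * exp(-ke*t) = 482 * exp(-0.496*14)
C(14) = 0.4648 mg/L


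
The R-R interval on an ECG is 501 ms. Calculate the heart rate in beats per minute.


HR = 60 / RR_interval(s)
RR = 501 ms = 0.501 s
HR = 60 / 0.501 = 119.8 bpm


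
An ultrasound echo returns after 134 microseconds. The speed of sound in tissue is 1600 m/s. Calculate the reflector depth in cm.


depth = c * t / 2
t = 134 us = 1.3400e-04 s
depth = 1600 * 1.3400e-04 / 2
depth = 0.1072 m = 10.72 cm


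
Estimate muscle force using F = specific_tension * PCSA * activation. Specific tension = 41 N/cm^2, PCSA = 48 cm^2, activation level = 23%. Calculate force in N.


F = sigma * PCSA * activation
F = 41 * 48 * 0.23
F = 452.6 N


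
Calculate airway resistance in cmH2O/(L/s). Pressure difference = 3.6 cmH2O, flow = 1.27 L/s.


R = dP / flow
R = 3.6 / 1.27
R = 2.835 cmH2O/(L/s)


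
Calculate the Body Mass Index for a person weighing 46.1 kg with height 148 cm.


BMI = weight / height^2
height = 148 cm = 1.48 m
BMI = 46.1 / 1.48^2
BMI = 21.05 kg/m^2


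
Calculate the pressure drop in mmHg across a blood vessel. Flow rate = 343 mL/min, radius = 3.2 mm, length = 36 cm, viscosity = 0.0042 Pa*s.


dP = 8*mu*L*Q / (pi*r^4)
Q = 343 mL/min = 5.71667e-06 m^3/s
dP = 209.911 Pa = 209.911 / 133.322 mmHg = 1.574 mmHg


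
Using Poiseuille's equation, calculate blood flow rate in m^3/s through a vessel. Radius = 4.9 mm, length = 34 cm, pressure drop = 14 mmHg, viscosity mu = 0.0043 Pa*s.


Q = pi*r^4*dP / (8*mu*L)
r = 0.0049 m, L = 0.34 m
dP = 14 mmHg = 1866.508 Pa
Q = 2.8902e-04 m^3/s


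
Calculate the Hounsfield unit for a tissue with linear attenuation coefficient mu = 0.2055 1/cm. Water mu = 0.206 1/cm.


HU = ((mu_tissue - mu_water) / mu_water) * 1000
HU = ((0.2055 - 0.206) / 0.206) * 1000
HU = -2.427


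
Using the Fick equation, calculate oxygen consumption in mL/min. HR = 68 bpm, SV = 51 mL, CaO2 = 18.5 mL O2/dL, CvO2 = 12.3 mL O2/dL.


CO = HR*SV = 68*51/1000 = 3.468 L/min
a-v O2 diff = 18.5 - 12.3 = 6.2 mL/dL
VO2 = CO * (CaO2-CvO2) * 10 dL/L
VO2 = 3.468 * 6.2 * 10
VO2 = 215 mL/min


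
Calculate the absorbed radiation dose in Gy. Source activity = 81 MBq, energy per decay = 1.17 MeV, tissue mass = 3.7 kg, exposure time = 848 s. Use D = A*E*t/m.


A = 81 MBq = 8.1000e+07 Bq
E = 1.17 MeV = 1.87434e-13 J
D = A*E*t/m = 8.1000e+07*1.87434e-13*848/3.7
D = 0.00348 Gy


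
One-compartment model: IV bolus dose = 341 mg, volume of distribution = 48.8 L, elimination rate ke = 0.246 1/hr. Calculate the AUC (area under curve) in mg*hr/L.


C0 = Dose/Vd = 341/48.8 = 6.9877 mg/L
AUC = C0/ke = 6.9877/0.246
AUC = 28.41 mg*hr/L


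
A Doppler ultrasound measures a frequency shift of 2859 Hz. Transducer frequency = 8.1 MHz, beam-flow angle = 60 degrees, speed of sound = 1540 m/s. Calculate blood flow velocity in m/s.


v = fd * c / (2 * f0 * cos(theta))
v = 2859 * 1540 / (2 * 8.1000e+06 * cos(60))
v = 0.5436 m/s


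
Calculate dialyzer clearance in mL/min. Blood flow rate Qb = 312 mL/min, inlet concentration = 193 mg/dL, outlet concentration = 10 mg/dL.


K = Qb * (Cb_in - Cb_out) / Cb_in
K = 312 * (193 - 10) / 193
K = 295.8 mL/min
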